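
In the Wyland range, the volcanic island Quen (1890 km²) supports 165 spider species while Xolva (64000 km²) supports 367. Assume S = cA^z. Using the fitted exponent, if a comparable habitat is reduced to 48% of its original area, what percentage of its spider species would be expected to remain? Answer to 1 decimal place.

z = ln(367/165) / ln(64000/1890) = 0.7994 / 3.5223 = 0.2270
S_new/S_old = (A_new/A_old)^z = 0.48^0.2270 = exp(0.2270 × -0.7340) = 0.8466

84.7%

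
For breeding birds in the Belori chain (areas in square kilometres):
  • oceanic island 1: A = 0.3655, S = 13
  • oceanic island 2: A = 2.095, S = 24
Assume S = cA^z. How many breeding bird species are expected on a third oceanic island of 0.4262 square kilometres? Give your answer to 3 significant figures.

z = ln(24/13) / ln(2.095/0.3655) = 0.6131 / 1.7460 = 0.3511
c = 13 / 0.3655^0.3511 = 13 / 0.7023 = 18.51
S₃ = 18.51 × 0.4262^0.3511 = 18.51 × 0.7412 ≈ 13.72

13.7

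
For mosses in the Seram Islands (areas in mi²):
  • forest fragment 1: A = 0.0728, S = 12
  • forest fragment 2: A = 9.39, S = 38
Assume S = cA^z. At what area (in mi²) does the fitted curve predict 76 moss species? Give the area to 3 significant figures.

175 mi²

z = ln(38/12) / ln(9.39/0.0728) = 1.1527 / 4.8597 = 0.2372
c = 12 / 0.0728^0.2372 = 12 / 0.5372 = 22.34
A = (76/22.34)^(1/0.2372) ⇒ ln A = ln(3.402)/0.2372 = 5.1619
A = e^5.1619 ≈ 174.5 mi²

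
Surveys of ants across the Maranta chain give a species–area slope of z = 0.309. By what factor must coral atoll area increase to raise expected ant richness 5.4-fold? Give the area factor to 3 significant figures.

(A₂/A₁)^0.309 = 5.4, so A₂/A₁ = 5.4^(1/0.309) = 5.4^3.236
ln(A₂/A₁) = ln 5.4 / 0.309 = 1.6864 / 0.309 = 5.4576
A₂/A₁ = e^5.4576 ≈ 234.5

235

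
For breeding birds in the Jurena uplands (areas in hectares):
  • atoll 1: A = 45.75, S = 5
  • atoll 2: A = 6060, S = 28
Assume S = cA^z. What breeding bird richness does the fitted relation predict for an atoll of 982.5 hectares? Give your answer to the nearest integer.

15

z = ln(28/5) / ln(6060/45.75) = 1.7228 / 4.8863 = 0.3526
c = 5 / 45.75^0.3526 = 5 / 3.85 = 1.299
S₃ = 1.299 × 982.5^0.3526 = 1.299 × 11.35 ≈ 14.74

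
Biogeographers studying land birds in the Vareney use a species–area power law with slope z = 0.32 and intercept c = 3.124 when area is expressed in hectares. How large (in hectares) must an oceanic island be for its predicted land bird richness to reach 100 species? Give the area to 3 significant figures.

100 = 3.124 × A^0.32  ⇒  A^0.32 = 100/3.124 = 32.01
ln A = ln(32.01) / 0.32 = 3.4661 / 0.32 = 10.8314
A = e^10.8314 ≈ 50586 hectares

50600 hectares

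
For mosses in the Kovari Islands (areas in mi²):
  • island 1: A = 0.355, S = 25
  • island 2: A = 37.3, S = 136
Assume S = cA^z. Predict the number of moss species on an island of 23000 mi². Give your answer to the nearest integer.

z = ln(136/25) / ln(37.3/0.355) = 1.6938 / 4.6546 = 0.3639
c = 25 / 0.355^0.3639 = 25 / 0.686 = 36.44
S₃ = 36.44 × 23000^0.3639 = 36.44 × 38.65 ≈ 1409

1409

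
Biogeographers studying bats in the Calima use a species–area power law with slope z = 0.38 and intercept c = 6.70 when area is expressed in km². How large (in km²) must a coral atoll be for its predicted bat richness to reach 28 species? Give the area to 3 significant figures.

43.1 km²

28 = 6.7 × A^0.38  ⇒  A^0.38 = 28/6.7 = 4.179
ln A = ln(4.179) / 0.38 = 1.4301 / 0.38 = 3.7634
A = e^3.7634 ≈ 43.1 km²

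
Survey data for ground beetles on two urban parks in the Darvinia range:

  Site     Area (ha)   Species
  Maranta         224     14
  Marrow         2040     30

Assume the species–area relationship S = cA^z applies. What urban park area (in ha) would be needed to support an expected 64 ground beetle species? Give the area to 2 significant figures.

18000 ha

z = ln(30/14) / ln(2040/224) = 0.7621 / 2.2091 = 0.3450
c = 14 / 224^0.3450 = 14 / 6.469 = 2.164
A = (64/2.164)^(1/0.3450) ⇒ ln A = ln(29.57)/0.3450 = 9.8169
A = e^9.8169 ≈ 18340 ha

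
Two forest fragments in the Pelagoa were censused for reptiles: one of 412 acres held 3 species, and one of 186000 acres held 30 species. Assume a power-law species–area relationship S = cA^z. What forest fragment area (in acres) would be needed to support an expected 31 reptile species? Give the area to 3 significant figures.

z = ln(30/3) / ln(186000/412) = 2.3026 / 6.1125 = 0.3767
c = 3 / 412^0.3767 = 3 / 9.661 = 0.3105
A = (31/0.3105)^(1/0.3767) ⇒ ln A = ln(99.83)/0.3767 = 12.2205
A = e^12.2205 ≈ 202916 acres

203000 acres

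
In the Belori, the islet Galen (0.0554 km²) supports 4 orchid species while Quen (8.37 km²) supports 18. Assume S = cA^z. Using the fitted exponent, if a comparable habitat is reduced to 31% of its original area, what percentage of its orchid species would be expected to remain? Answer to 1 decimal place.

z = ln(18/4) / ln(8.37/0.0554) = 1.5041 / 5.0178 = 0.2997
S_new/S_old = (A_new/A_old)^z = 0.31^0.2997 = exp(0.2997 × -1.1712) = 0.7039

70.4%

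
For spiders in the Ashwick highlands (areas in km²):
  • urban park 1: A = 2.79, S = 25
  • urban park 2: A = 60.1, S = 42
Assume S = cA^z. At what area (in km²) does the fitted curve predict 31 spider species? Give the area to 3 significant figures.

z = ln(42/25) / ln(60.1/2.79) = 0.5188 / 3.0700 = 0.1690
c = 25 / 2.79^0.1690 = 25 / 1.189 = 21.02
A = (31/21.02)^(1/0.1690) ⇒ ln A = ln(1.475)/0.1690 = 2.2990
A = e^2.2990 ≈ 9.964 km²

9.96 km²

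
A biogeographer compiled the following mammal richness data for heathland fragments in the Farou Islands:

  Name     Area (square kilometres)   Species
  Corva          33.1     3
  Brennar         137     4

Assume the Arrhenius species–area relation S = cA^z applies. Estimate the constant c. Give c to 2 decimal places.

z = ln(S₂/S₁) / ln(A₂/A₁) = ln(4/3) / ln(137/33.1) = 0.2877 / 1.4204 = 0.2025
c = S₁ / A₁^z = 3 / 33.1^0.2025 = 3 / 2.031 = 1.477

1.48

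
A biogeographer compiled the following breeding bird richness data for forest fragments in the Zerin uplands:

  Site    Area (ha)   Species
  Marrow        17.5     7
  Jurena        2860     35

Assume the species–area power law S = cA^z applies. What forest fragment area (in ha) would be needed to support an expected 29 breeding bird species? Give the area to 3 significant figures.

z = ln(35/7) / ln(2860/17.5) = 1.6094 / 5.0964 = 0.3158
c = 7 / 17.5^0.3158 = 7 / 2.469 = 2.835
A = (29/2.835)^(1/0.3158) ⇒ ln A = ln(10.23)/0.3158 = 7.3631
A = e^7.3631 ≈ 1577 ha

1580 ha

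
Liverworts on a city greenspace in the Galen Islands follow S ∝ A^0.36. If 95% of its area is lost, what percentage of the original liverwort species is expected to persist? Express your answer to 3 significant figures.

34.0%

S_new/S_old = (A_new/A_old)^z = 0.05^0.36
= exp(0.36 × ln 0.05) = exp(0.36 × -2.9957) = exp(-1.0785) ≈ 0.3401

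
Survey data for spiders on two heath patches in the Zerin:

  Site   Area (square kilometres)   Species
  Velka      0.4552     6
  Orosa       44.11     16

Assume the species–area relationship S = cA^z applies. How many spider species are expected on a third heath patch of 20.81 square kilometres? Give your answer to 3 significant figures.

z = ln(16/6) / ln(44.11/0.4552) = 0.9808 / 4.5737 = 0.2144
c = 6 / 0.4552^0.2144 = 6 / 0.8447 = 7.103
S₃ = 7.103 × 20.81^0.2144 = 7.103 × 1.917 ≈ 13.62

13.6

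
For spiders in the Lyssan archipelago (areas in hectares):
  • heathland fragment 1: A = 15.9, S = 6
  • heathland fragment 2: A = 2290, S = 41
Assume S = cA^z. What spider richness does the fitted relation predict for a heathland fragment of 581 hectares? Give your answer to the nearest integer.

z = ln(41/6) / ln(2290/15.9) = 1.9218 / 4.9700 = 0.3867
c = 6 / 15.9^0.3867 = 6 / 2.914 = 2.059
S₃ = 2.059 × 581^0.3867 = 2.059 × 11.72 ≈ 24.12

24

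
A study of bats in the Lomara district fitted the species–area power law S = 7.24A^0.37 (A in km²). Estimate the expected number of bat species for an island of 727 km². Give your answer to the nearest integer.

S = 7.24 × 727^0.37 = 7.24 × 11.45 ≈ 82.89

83 species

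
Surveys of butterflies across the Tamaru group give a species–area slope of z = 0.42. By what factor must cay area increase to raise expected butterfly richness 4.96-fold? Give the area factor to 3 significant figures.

45.3

(A₂/A₁)^0.42 = 4.96, so A₂/A₁ = 4.96^(1/0.42) = 4.96^2.381
ln(A₂/A₁) = ln 4.96 / 0.42 = 1.6014 / 0.42 = 3.8129
A₂/A₁ = e^3.8129 ≈ 45.28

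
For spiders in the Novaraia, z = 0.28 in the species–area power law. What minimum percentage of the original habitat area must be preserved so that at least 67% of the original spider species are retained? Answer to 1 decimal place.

Need (A_new/A_old)^0.28 = 0.67, so A_new/A_old = 0.67^(1/0.28) = 0.67^3.571
ln(A_new/A_old) = ln 0.67 / 0.28 = -0.4005 / 0.28 = -1.4303
A_new/A_old = e^-1.4303 ≈ 0.2392

23.9%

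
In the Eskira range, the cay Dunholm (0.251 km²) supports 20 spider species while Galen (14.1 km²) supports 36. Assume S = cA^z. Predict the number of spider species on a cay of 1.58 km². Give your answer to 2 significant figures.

z = ln(36/20) / ln(14.1/0.251) = 0.5878 / 4.0285 = 0.1459
c = 20 / 0.251^0.1459 = 20 / 0.8173 = 24.47
S₃ = 24.47 × 1.58^0.1459 = 24.47 × 1.069 ≈ 26.16

26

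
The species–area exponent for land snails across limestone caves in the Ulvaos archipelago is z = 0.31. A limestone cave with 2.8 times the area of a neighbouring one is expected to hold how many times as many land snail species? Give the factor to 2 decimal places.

S₂/S₁ = (A₂/A₁)^z = 2.8^0.31
ln(S₂/S₁) = 0.31 × ln 2.8 = 0.31 × 1.0296 = 0.3192
S₂/S₁ = e^0.3192 ≈ 1.376

1.38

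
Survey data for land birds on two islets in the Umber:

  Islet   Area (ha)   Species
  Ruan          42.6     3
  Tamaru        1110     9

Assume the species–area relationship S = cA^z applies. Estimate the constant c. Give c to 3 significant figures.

z = ln(S₂/S₁) / ln(A₂/A₁) = ln(9/3) / ln(1110/42.6) = 1.0986 / 3.2603 = 0.3370
c = S₁ / A₁^z = 3 / 42.6^0.3370 = 3 / 3.54 = 0.8473

0.847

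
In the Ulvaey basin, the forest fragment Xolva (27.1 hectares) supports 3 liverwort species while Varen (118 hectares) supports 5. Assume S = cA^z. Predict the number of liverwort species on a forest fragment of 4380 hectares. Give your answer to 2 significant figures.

z = ln(5/3) / ln(118/27.1) = 0.5108 / 1.4712 = 0.3472
c = 3 / 27.1^0.3472 = 3 / 3.145 = 0.954
S₃ = 0.954 × 4380^0.3472 = 0.954 × 18.38 ≈ 17.54

18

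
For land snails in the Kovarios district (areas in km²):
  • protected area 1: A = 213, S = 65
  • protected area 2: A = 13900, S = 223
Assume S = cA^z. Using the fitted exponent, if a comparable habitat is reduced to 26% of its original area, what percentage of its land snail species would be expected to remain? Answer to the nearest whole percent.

z = ln(223/65) / ln(13900/213) = 1.2328 / 4.1784 = 0.2950
S_new/S_old = (A_new/A_old)^z = 0.26^0.2950 = exp(0.2950 × -1.3471) = 0.672

67%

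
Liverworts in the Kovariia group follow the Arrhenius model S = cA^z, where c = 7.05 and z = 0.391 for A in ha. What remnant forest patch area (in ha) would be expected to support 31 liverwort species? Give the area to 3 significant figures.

44.2 ha

31 = 7.05 × A^0.391  ⇒  A^0.391 = 31/7.05 = 4.397
ln A = ln(4.397) / 0.391 = 1.4810 / 0.391 = 3.7876
A = e^3.7876 ≈ 44.15 ha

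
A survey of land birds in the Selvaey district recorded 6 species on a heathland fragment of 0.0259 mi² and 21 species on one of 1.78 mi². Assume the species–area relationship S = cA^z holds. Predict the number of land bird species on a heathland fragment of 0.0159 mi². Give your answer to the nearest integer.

z = ln(21/6) / ln(1.78/0.0259) = 1.2528 / 4.2301 = 0.2962
c = 6 / 0.0259^0.2962 = 6 / 0.3389 = 17.7
S₃ = 17.7 × 0.0159^0.2962 = 17.7 × 0.2933 ≈ 5.193

5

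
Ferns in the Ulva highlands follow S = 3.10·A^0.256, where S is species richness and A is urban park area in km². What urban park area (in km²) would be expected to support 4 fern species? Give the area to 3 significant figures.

2.71 km²

4 = 3.1 × A^0.256  ⇒  A^0.256 = 4/3.1 = 1.29
ln A = ln(1.29) / 0.256 = 0.2549 / 0.256 = 0.9957
A = e^0.9957 ≈ 2.707 km²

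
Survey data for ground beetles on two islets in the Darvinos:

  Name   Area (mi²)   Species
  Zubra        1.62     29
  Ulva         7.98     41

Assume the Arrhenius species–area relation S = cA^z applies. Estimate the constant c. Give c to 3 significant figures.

z = ln(S₂/S₁) / ln(A₂/A₁) = ln(41/29) / ln(7.98/1.62) = 0.3463 / 1.5945 = 0.2172
c = S₁ / A₁^z = 29 / 1.62^0.2172 = 29 / 1.11 = 26.12

26.1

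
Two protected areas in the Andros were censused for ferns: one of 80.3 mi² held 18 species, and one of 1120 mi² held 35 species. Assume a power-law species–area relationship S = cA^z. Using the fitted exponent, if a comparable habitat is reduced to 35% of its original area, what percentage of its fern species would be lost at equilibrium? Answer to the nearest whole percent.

23%

z = ln(35/18) / ln(1120/80.3) = 0.6650 / 2.6353 = 0.2523
S_new/S_old = (A_new/A_old)^z = 0.35^0.2523 = exp(0.2523 × -1.0498) = 0.7673
Fraction lost = 1 − 0.7673 = 0.2327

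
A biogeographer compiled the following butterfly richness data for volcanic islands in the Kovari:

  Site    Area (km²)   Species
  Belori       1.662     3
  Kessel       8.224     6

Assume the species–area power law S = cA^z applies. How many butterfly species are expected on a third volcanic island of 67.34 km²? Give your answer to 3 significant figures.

z = ln(6/3) / ln(8.224/1.662) = 0.6931 / 1.5990 = 0.4335
c = 3 / 1.662^0.4335 = 3 / 1.246 = 2.407
S₃ = 2.407 × 67.34^0.4335 = 2.407 × 6.202 ≈ 14.93

14.9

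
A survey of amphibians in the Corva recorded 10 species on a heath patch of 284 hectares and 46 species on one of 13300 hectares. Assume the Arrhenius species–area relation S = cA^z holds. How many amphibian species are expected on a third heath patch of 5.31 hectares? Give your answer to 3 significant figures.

2.06

z = ln(46/10) / ln(13300/284) = 1.5261 / 3.8465 = 0.3967
c = 10 / 284^0.3967 = 10 / 9.404 = 1.063
S₃ = 1.063 × 5.31^0.3967 = 1.063 × 1.939 ≈ 2.062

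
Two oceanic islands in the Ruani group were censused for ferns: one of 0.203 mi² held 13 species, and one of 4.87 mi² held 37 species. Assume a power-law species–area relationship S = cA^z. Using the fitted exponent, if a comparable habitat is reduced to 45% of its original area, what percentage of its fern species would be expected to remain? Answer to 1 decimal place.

76.9%

z = ln(37/13) / ln(4.87/0.203) = 1.0460 / 3.1776 = 0.3292
S_new/S_old = (A_new/A_old)^z = 0.45^0.3292 = exp(0.3292 × -0.7985) = 0.7689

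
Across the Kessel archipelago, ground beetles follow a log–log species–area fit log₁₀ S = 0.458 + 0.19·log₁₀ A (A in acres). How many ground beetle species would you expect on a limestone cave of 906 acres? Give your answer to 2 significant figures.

S = 2.871 × 906^0.19
ln S = ln 2.871 + 0.19 × ln 906 = 1.0546 + 0.19 × 6.8090 = 2.3483
S = e^2.3483 ≈ 10.47

10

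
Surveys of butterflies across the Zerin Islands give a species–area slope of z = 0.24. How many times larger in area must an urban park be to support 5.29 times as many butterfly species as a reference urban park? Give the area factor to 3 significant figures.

1030

(A₂/A₁)^0.24 = 5.29, so A₂/A₁ = 5.29^(1/0.24) = 5.29^4.167
ln(A₂/A₁) = ln 5.29 / 0.24 = 1.6658 / 0.24 = 6.9409
A₂/A₁ = e^6.9409 ≈ 1034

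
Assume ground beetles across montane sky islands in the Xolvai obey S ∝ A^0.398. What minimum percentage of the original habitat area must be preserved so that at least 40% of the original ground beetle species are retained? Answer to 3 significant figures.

10.0%

Need (A_new/A_old)^0.398 = 0.4, so A_new/A_old = 0.4^(1/0.398) = 0.4^2.513
ln(A_new/A_old) = ln 0.4 / 0.398 = -0.9163 / 0.398 = -2.3022
A_new/A_old = e^-2.3022 ≈ 0.1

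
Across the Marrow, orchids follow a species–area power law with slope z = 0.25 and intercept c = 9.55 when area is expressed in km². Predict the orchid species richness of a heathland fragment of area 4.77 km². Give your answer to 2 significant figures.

S = 9.55 × 4.77^0.25 = 9.55 × 1.478 ≈ 14.11

14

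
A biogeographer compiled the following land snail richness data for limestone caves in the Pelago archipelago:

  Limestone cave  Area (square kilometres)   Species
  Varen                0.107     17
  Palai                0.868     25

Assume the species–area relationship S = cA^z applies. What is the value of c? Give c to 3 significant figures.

z = ln(S₂/S₁) / ln(A₂/A₁) = ln(25/17) / ln(0.868/0.107) = 0.3857 / 2.0934 = 0.1842
c = S₁ / A₁^z = 17 / 0.107^0.1842 = 17 / 0.6625 = 25.66

25.7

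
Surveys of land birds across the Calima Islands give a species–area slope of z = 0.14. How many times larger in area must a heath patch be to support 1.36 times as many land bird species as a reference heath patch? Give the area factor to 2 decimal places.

8.99

(A₂/A₁)^0.14 = 1.36, so A₂/A₁ = 1.36^(1/0.14) = 1.36^7.143
ln(A₂/A₁) = ln 1.36 / 0.14 = 0.3075 / 0.14 = 2.1963
A₂/A₁ = e^2.1963 ≈ 8.992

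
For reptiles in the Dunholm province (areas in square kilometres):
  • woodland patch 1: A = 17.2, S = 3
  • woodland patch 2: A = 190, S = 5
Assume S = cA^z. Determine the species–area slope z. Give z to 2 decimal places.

Taking logs: ln S = ln c + z ln A, so z = (ln S₂ − ln S₁)/(ln A₂ − ln A₁).
z = ln(5/3) / ln(190/17.2) = ln(1.667) / ln(11.05) = 0.5108 / 2.4021 = 0.2127

0.21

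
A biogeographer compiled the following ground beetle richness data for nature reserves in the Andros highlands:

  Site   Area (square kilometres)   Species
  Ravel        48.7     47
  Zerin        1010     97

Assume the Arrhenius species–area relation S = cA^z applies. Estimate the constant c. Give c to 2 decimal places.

18.57

z = ln(S₂/S₁) / ln(A₂/A₁) = ln(97/47) / ln(1010/48.7) = 0.7246 / 3.0320 = 0.2390
c = S₁ / A₁^z = 47 / 48.7^0.2390 = 47 / 2.531 = 18.57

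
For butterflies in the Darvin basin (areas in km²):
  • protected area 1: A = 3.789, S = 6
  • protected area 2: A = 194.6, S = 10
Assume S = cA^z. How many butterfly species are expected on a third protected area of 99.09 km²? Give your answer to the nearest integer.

9

z = ln(10/6) / ln(194.6/3.789) = 0.5108 / 3.9388 = 0.1297
c = 6 / 3.789^0.1297 = 6 / 1.189 = 5.048
S₃ = 5.048 × 99.09^0.1297 = 5.048 × 1.815 ≈ 9.162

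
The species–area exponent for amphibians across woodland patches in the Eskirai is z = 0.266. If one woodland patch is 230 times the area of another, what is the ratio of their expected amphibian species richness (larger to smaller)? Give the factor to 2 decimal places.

S₂/S₁ = (A₂/A₁)^z = 230^0.266
ln(S₂/S₁) = 0.266 × ln 230 = 0.266 × 5.4381 = 1.4465
S₂/S₁ = e^1.4465 ≈ 4.248

4.25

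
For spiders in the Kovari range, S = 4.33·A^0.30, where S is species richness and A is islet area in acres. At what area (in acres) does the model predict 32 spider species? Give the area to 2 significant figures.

790 acres

32 = 4.33 × A^0.3  ⇒  A^0.3 = 32/4.33 = 7.39
ln A = ln(7.39) / 0.3 = 2.0002 / 0.3 = 6.6672
A = e^6.6672 ≈ 786.2 acres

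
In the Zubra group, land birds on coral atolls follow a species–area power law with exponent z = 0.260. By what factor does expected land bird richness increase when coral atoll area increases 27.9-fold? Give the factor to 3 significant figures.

2.38

S₂/S₁ = (A₂/A₁)^z = 27.9^0.26
ln(S₂/S₁) = 0.26 × ln 27.9 = 0.26 × 3.3286 = 0.8654
S₂/S₁ = e^0.8654 ≈ 2.376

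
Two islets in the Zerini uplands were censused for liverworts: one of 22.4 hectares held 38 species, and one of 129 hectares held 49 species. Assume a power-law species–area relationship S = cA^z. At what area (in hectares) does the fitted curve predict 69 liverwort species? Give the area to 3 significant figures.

1360 hectares

z = ln(49/38) / ln(129/22.4) = 0.2542 / 1.7508 = 0.1452
c = 38 / 22.4^0.1452 = 38 / 1.571 = 24.19
A = (69/24.19)^(1/0.1452) ⇒ ln A = ln(2.852)/0.1452 = 7.2169
A = e^7.2169 ≈ 1362 hectares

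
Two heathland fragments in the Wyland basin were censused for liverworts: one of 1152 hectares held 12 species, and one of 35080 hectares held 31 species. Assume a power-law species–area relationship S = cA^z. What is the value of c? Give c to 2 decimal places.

1.69

z = ln(S₂/S₁) / ln(A₂/A₁) = ln(31/12) / ln(35080/1152) = 0.9491 / 3.4161 = 0.2778
c = S₁ / A₁^z = 12 / 1152^0.2778 = 12 / 7.088 = 1.693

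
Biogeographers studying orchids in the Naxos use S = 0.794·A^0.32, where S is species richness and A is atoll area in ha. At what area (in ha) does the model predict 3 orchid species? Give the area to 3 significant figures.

63.7 ha

3 = 0.794 × A^0.32  ⇒  A^0.32 = 3/0.794 = 3.778
ln A = ln(3.778) / 0.32 = 1.3293 / 0.32 = 4.1540
A = e^4.1540 ≈ 63.69 ha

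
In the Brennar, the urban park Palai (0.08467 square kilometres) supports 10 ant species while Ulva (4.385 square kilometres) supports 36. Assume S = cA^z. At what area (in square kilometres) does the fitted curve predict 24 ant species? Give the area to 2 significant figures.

1.3 square kilometres

z = ln(36/10) / ln(4.385/0.08467) = 1.2809 / 3.9472 = 0.3245
c = 10 / 0.08467^0.3245 = 10 / 0.4488 = 22.28
A = (24/22.28)^(1/0.3245) ⇒ ln A = ln(1.077)/0.3245 = 0.2288
A = e^0.2288 ≈ 1.257 square kilometres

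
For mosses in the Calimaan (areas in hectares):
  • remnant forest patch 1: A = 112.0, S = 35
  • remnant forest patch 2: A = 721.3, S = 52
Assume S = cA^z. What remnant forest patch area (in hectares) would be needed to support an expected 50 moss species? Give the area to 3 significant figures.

z = ln(52/35) / ln(721.3/112) = 0.3959 / 1.8626 = 0.2126
c = 35 / 112^0.2126 = 35 / 2.726 = 12.84
A = (50/12.84)^(1/0.2126) ⇒ ln A = ln(3.895)/0.2126 = 6.3965
A = e^6.3965 ≈ 599.8 hectares

600 hectares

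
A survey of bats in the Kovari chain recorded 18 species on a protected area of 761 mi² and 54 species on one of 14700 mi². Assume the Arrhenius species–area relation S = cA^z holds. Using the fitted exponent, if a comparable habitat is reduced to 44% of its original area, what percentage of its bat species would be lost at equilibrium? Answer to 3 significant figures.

26.3%

z = ln(54/18) / ln(14700/761) = 1.0986 / 2.9610 = 0.3710
S_new/S_old = (A_new/A_old)^z = 0.44^0.3710 = exp(0.3710 × -0.8210) = 0.7374
Fraction lost = 1 − 0.7374 = 0.2626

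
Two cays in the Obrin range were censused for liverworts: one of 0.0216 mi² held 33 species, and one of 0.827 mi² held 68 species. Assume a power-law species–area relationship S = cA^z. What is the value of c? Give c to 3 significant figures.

70.6

z = ln(S₂/S₁) / ln(A₂/A₁) = ln(68/33) / ln(0.827/0.0216) = 0.7230 / 3.6451 = 0.1983
c = S₁ / A₁^z = 33 / 0.0216^0.1983 = 33 / 0.4674 = 70.61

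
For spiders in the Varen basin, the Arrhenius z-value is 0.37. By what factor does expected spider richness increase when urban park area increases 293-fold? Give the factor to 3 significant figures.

8.18

S₂/S₁ = (A₂/A₁)^z = 293^0.37
ln(S₂/S₁) = 0.37 × ln 293 = 0.37 × 5.6802 = 2.1017
S₂/S₁ = e^2.1017 ≈ 8.18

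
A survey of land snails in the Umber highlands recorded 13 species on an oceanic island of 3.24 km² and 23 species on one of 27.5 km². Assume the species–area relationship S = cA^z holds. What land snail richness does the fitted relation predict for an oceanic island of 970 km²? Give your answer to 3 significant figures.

59.5

z = ln(23/13) / ln(27.5/3.24) = 0.5705 / 2.1386 = 0.2668
c = 13 / 3.24^0.2668 = 13 / 1.368 = 9.5
S₃ = 9.5 × 970^0.2668 = 9.5 × 6.264 ≈ 59.51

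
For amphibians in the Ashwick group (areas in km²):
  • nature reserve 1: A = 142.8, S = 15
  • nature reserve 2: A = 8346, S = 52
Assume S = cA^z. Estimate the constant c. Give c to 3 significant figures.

3.29

z = ln(S₂/S₁) / ln(A₂/A₁) = ln(52/15) / ln(8346/142.8) = 1.2432 / 4.0681 = 0.3056
c = S₁ / A₁^z = 15 / 142.8^0.3056 = 15 / 4.555 = 3.293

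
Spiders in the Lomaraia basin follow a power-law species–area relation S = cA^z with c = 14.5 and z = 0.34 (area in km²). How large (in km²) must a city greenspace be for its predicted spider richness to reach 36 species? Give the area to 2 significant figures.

36 = 14.5 × A^0.34  ⇒  A^0.34 = 36/14.5 = 2.483
ln A = ln(2.483) / 0.34 = 0.9094 / 0.34 = 2.6746
A = e^2.6746 ≈ 14.51 km²

15 km²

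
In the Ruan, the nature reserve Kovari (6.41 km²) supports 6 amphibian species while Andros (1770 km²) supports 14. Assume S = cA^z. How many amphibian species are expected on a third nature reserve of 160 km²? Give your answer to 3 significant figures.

z = ln(14/6) / ln(1770/6.41) = 0.8473 / 5.6209 = 0.1507
c = 6 / 6.41^0.1507 = 6 / 1.323 = 4.534
S₃ = 4.534 × 160^0.1507 = 4.534 × 2.149 ≈ 9.745

9.74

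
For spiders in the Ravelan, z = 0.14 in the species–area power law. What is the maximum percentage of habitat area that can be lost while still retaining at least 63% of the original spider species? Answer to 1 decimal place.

96.3%

Need (A_new/A_old)^0.14 = 0.63, so A_new/A_old = 0.63^(1/0.14) = 0.63^7.143
ln(A_new/A_old) = ln 0.63 / 0.14 = -0.4620 / 0.14 = -3.3003
A_new/A_old = e^-3.3003 ≈ 0.03687
Fraction that can be lost = 1 − 0.03687 = 0.9631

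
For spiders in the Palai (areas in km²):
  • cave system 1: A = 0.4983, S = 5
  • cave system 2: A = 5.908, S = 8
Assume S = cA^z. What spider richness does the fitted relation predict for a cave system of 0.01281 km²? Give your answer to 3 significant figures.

2.49

z = ln(8/5) / ln(5.908/0.4983) = 0.4700 / 2.4729 = 0.1901
c = 5 / 0.4983^0.1901 = 5 / 0.876 = 5.708
S₃ = 5.708 × 0.01281^0.1901 = 5.708 × 0.4368 ≈ 2.493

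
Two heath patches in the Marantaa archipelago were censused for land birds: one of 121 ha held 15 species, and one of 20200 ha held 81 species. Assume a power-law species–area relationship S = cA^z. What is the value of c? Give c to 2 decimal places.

z = ln(S₂/S₁) / ln(A₂/A₁) = ln(81/15) / ln(20200/121) = 1.6864 / 5.1176 = 0.3295
c = S₁ / A₁^z = 15 / 121^0.3295 = 15 / 4.857 = 3.089

3.09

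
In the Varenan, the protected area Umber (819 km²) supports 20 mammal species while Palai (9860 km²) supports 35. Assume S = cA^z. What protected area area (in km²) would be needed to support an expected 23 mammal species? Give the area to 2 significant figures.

z = ln(35/20) / ln(9860/819) = 0.5596 / 2.4882 = 0.2249
c = 20 / 819^0.2249 = 20 / 4.521 = 4.424
A = (23/4.424)^(1/0.2249) ⇒ ln A = ln(5.199)/0.2249 = 7.3295
A = e^7.3295 ≈ 1525 km²

1500 km²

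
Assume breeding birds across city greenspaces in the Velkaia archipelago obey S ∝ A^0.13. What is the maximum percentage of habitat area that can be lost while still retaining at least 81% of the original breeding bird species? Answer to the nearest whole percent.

80%

Need (A_new/A_old)^0.13 = 0.81, so A_new/A_old = 0.81^(1/0.13) = 0.81^7.692
ln(A_new/A_old) = ln 0.81 / 0.13 = -0.2107 / 0.13 = -1.6209
A_new/A_old = e^-1.6209 ≈ 0.1977
Fraction that can be lost = 1 − 0.1977 = 0.8023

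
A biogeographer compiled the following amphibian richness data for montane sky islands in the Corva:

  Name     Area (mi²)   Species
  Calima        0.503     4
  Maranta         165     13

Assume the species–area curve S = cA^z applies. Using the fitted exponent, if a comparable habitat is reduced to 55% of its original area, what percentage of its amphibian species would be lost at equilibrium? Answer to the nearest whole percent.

z = ln(13/4) / ln(165/0.503) = 1.1787 / 5.7931 = 0.2035
S_new/S_old = (A_new/A_old)^z = 0.55^0.2035 = exp(0.2035 × -0.5978) = 0.8855
Fraction lost = 1 − 0.8855 = 0.1145

11%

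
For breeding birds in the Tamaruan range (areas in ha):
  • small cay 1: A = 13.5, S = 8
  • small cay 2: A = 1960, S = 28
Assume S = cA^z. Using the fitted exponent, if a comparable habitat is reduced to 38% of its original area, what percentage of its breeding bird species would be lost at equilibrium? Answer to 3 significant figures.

z = ln(28/8) / ln(1960/13.5) = 1.2528 / 4.9780 = 0.2517
S_new/S_old = (A_new/A_old)^z = 0.38^0.2517 = exp(0.2517 × -0.9676) = 0.7839
Fraction lost = 1 − 0.7839 = 0.2161

21.6%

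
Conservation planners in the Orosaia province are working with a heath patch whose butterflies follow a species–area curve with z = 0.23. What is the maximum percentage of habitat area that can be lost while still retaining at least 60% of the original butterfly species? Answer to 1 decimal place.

Need (A_new/A_old)^0.23 = 0.6, so A_new/A_old = 0.6^(1/0.23) = 0.6^4.348
ln(A_new/A_old) = ln 0.6 / 0.23 = -0.5108 / 0.23 = -2.2210
A_new/A_old = e^-2.2210 ≈ 0.1085
Fraction that can be lost = 1 − 0.1085 = 0.8915

89.1%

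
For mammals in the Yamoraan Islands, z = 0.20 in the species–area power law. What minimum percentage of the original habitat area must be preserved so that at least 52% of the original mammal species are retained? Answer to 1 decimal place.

3.8%

Need (A_new/A_old)^0.2 = 0.52, so A_new/A_old = 0.52^(1/0.2) = 0.52^5
ln(A_new/A_old) = ln 0.52 / 0.2 = -0.6539 / 0.2 = -3.2696
A_new/A_old = e^-3.2696 ≈ 0.03802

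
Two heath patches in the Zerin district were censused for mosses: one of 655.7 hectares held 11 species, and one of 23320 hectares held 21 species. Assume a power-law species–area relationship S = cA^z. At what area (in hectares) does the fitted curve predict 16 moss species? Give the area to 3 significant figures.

5190 hectares

z = ln(21/11) / ln(23320/655.7) = 0.6466 / 3.5714 = 0.1811
c = 11 / 655.7^0.1811 = 11 / 3.236 = 3.399
A = (16/3.399)^(1/0.1811) ⇒ ln A = ln(4.707)/0.1811 = 8.5552
A = e^8.5552 ≈ 5193 hectares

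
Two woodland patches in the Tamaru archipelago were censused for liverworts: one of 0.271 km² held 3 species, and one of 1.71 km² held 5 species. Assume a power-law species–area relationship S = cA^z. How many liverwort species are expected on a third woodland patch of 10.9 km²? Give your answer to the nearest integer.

z = ln(5/3) / ln(1.71/0.271) = 0.5108 / 1.8421 = 0.2773
c = 3 / 0.271^0.2773 = 3 / 0.6962 = 4.309
S₃ = 4.309 × 10.9^0.2773 = 4.309 × 1.939 ≈ 8.357

8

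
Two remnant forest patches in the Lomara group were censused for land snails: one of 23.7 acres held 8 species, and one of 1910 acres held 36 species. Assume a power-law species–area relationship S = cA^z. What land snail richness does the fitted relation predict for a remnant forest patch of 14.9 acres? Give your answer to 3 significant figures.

z = ln(36/8) / ln(1910/23.7) = 1.5041 / 4.3894 = 0.3427
c = 8 / 23.7^0.3427 = 8 / 2.959 = 2.704
S₃ = 2.704 × 14.9^0.3427 = 2.704 × 2.524 ≈ 6.824

6.82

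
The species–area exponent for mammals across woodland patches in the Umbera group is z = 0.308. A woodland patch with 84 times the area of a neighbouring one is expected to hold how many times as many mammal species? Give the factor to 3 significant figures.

S₂/S₁ = (A₂/A₁)^z = 84^0.308
ln(S₂/S₁) = 0.308 × ln 84 = 0.308 × 4.4308 = 1.3647
S₂/S₁ = e^1.3647 ≈ 3.915

3.91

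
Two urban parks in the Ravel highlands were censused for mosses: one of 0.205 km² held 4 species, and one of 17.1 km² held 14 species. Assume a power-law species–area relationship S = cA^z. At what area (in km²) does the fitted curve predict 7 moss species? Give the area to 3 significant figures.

z = ln(14/4) / ln(17.1/0.205) = 1.2528 / 4.4238 = 0.2832
c = 4 / 0.205^0.2832 = 4 / 0.6384 = 6.266
A = (7/6.266)^(1/0.2832) ⇒ ln A = ln(1.117)/0.2832 = 0.3914
A = e^0.3914 ≈ 1.479 km²

1.48 km²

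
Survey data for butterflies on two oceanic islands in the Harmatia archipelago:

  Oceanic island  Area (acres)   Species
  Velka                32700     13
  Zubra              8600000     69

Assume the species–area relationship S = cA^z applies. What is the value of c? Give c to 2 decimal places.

0.58

z = ln(S₂/S₁) / ln(A₂/A₁) = ln(69/13) / ln(8600000/32700) = 1.6692 / 5.5721 = 0.2996
c = S₁ / A₁^z = 13 / 32700^0.2996 = 13 / 22.51 = 0.5776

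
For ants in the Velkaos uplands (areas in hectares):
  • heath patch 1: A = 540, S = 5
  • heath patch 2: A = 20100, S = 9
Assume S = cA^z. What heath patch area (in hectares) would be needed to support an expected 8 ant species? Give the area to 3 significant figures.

9740 hectares

z = ln(9/5) / ln(20100/540) = 0.5878 / 3.6169 = 0.1625
c = 5 / 540^0.1625 = 5 / 2.78 = 1.799
A = (8/1.799)^(1/0.1625) ⇒ ln A = ln(4.448)/0.1625 = 9.1837
A = e^9.1837 ≈ 9737 hectares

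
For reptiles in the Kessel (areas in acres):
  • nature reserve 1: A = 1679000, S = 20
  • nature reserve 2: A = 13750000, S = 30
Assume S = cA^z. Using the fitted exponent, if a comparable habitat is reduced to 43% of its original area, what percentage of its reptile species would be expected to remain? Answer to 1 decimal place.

85.0%

z = ln(30/20) / ln(13750000/1679000) = 0.4055 / 2.1028 = 0.1928
S_new/S_old = (A_new/A_old)^z = 0.43^0.1928 = exp(0.1928 × -0.8440) = 0.8498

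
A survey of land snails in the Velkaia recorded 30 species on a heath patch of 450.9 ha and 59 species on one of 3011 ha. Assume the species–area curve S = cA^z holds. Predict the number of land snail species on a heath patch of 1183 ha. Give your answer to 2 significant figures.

z = ln(59/30) / ln(3011/450.9) = 0.6763 / 1.8988 = 0.3562
c = 30 / 450.9^0.3562 = 30 / 8.818 = 3.402
S₃ = 3.402 × 1183^0.3562 = 3.402 × 12.43 ≈ 42.3

42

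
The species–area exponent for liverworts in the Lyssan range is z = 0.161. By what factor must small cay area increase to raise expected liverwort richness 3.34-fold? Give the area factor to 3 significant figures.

1790

(A₂/A₁)^0.161 = 3.34, so A₂/A₁ = 3.34^(1/0.161) = 3.34^6.211
ln(A₂/A₁) = ln 3.34 / 0.161 = 1.2060 / 0.161 = 7.4905
A₂/A₁ = e^7.4905 ≈ 1791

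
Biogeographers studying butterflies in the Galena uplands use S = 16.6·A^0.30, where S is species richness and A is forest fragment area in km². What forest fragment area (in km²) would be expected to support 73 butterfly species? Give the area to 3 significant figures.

139 km²

73 = 16.6 × A^0.3  ⇒  A^0.3 = 73/16.6 = 4.398
ln A = ln(4.398) / 0.3 = 1.4811 / 0.3 = 4.9369
A = e^4.9369 ≈ 139.3 km²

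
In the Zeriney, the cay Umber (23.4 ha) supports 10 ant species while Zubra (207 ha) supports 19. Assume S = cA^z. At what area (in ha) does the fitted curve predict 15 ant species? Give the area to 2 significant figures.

z = ln(19/10) / ln(207/23.4) = 0.6419 / 2.1800 = 0.2944
c = 10 / 23.4^0.2944 = 10 / 2.53 = 3.952
A = (15/3.952)^(1/0.2944) ⇒ ln A = ln(3.795)/0.2944 = 4.5299
A = e^4.5299 ≈ 92.74 ha

93 ha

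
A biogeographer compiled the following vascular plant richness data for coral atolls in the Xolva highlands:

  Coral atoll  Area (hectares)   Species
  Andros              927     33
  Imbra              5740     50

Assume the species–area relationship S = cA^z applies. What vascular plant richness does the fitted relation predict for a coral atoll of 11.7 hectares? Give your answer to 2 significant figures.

12

z = ln(50/33) / ln(5740/927) = 0.4155 / 1.8233 = 0.2279
c = 33 / 927^0.2279 = 33 / 4.744 = 6.955
S₃ = 6.955 × 11.7^0.2279 = 6.955 × 1.752 ≈ 12.18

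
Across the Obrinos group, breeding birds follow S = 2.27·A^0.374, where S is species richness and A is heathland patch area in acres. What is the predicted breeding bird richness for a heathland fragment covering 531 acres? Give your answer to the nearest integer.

24 species

S = 2.27 × 531^0.374
ln S = ln 2.27 + 0.374 × ln 531 = 0.8198 + 0.374 × 6.2748 = 3.1665
S = e^3.1665 ≈ 23.73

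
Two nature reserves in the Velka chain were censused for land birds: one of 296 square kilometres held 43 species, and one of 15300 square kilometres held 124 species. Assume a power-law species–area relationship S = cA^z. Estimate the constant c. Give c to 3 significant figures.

9.33

z = ln(S₂/S₁) / ln(A₂/A₁) = ln(124/43) / ln(15300/296) = 1.0591 / 3.9452 = 0.2684
c = S₁ / A₁^z = 43 / 296^0.2684 = 43 / 4.607 = 9.334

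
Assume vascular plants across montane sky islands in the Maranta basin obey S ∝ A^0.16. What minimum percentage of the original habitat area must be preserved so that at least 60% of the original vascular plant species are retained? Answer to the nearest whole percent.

Need (A_new/A_old)^0.16 = 0.6, so A_new/A_old = 0.6^(1/0.16) = 0.6^6.25
ln(A_new/A_old) = ln 0.6 / 0.16 = -0.5108 / 0.16 = -3.1927
A_new/A_old = e^-3.1927 ≈ 0.04106

4%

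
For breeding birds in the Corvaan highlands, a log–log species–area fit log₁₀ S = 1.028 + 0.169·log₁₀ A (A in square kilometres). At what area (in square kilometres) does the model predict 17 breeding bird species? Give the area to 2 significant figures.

17 = 10.67 × A^0.169  ⇒  A^0.169 = 17/10.67 = 1.594
ln A = ln(1.594) / 0.169 = 0.4662 / 0.169 = 2.7583
A = e^2.7583 ≈ 15.77 square kilometres

16 square kilometres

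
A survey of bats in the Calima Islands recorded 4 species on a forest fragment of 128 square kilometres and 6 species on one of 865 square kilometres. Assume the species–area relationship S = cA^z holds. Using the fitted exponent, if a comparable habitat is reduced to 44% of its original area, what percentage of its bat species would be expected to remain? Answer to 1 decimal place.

84.0%

z = ln(6/4) / ln(865/128) = 0.4055 / 1.9107 = 0.2122
S_new/S_old = (A_new/A_old)^z = 0.44^0.2122 = exp(0.2122 × -0.8210) = 0.8401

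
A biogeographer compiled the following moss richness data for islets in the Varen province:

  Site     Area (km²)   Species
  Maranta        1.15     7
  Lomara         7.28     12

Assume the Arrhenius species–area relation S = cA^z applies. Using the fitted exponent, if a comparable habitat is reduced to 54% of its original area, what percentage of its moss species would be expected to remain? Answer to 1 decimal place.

z = ln(12/7) / ln(7.28/1.15) = 0.5390 / 1.8454 = 0.2921
S_new/S_old = (A_new/A_old)^z = 0.54^0.2921 = exp(0.2921 × -0.6162) = 0.8353

83.5%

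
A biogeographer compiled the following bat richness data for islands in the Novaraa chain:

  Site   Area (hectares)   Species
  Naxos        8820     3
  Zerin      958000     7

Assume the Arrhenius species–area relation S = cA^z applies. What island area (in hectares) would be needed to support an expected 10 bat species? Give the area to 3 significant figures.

6890000 hectares

z = ln(7/3) / ln(958000/8820) = 0.8473 / 4.6878 = 0.1807
c = 3 / 8820^0.1807 = 3 / 5.166 = 0.5808
A = (10/0.5808)^(1/0.1807) ⇒ ln A = ln(17.22)/0.1807 = 15.7460
A = e^15.7460 ≈ 6892680 hectares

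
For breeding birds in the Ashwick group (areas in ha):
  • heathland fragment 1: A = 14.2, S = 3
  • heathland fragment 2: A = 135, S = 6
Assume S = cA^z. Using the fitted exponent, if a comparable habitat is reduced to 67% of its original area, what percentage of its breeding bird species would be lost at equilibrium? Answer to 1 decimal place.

11.6%

z = ln(6/3) / ln(135/14.2) = 0.6931 / 2.2520 = 0.3078
S_new/S_old = (A_new/A_old)^z = 0.67^0.3078 = exp(0.3078 × -0.4005) = 0.884
Fraction lost = 1 − 0.884 = 0.116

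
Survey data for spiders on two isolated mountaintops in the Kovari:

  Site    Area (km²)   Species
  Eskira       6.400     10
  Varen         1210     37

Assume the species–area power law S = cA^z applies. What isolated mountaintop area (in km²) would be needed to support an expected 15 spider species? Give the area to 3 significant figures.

z = ln(37/10) / ln(1210/6.4) = 1.3083 / 5.2421 = 0.2496
c = 10 / 6.4^0.2496 = 10 / 1.589 = 6.292
A = (15/6.292)^(1/0.2496) ⇒ ln A = ln(2.384)/0.2496 = 3.4809
A = e^3.4809 ≈ 32.49 km²

32.5 km²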